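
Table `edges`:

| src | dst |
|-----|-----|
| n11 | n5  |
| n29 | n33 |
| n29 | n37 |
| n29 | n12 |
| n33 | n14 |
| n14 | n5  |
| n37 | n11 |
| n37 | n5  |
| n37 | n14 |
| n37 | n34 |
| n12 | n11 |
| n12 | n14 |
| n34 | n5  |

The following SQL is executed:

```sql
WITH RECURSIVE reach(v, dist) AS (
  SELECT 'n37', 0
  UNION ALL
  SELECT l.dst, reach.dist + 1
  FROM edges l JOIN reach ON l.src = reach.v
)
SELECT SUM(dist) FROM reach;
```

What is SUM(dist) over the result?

Base: (n37, dist=0).
Iteration 1: edges from {n37} -> (n11, dist=1), (n14, dist=1), (n34, dist=1), (n5, dist=1).
Iteration 2: edges from {n11,n14,n34,n5} -> (n5, dist=2) x3. [UNION ALL keeps all 3 new rows, including repeats]
Iteration 3: no outgoing edges from {n5}; recursion stops.
SUM(dist) = 0 + 1 + 1 + 1 + 1 + 2 + 2 + 2 = 10.

10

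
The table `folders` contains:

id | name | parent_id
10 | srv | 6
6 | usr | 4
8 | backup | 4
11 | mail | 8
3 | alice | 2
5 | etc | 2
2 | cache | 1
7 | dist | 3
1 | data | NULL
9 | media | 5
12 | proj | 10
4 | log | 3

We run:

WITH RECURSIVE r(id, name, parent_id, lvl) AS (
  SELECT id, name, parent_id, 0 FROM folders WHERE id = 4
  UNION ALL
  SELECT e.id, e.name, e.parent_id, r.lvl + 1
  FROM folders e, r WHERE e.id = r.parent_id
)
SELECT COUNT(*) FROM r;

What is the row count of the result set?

4

Base: id=4 (log), parent_id=3, lvl 0.
Iteration 1: join on id=3 -> alice (id 3, parent_id=2, lvl 1).
Iteration 2: join on id=2 -> cache (id 2, parent_id=1, lvl 2).
Iteration 3: join on id=1 -> data (id 1, parent_id=NULL, lvl 3).
Iteration 4: parent_id is NULL; no match; recursion stops.
Total rows emitted: 4.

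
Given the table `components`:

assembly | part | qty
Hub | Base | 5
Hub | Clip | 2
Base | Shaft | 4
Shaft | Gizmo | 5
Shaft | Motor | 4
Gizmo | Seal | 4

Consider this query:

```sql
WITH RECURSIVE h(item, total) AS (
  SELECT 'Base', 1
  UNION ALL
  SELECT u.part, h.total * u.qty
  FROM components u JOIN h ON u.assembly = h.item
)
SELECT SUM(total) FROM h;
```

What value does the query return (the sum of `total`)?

Base: (Base, total=1).
Iteration 1: components of {Base} -> Shaft = 1*4 = 4.
Iteration 2: components of {Shaft} -> Gizmo = 4*5 = 20, Motor = 4*4 = 16.
Iteration 3: components of {Gizmo,Motor} -> Seal = 20*4 = 80.
Iteration 4: no further components; recursion stops.
SUM(total) = 1 + 4 + 20 + 16 + 80 = 121.

121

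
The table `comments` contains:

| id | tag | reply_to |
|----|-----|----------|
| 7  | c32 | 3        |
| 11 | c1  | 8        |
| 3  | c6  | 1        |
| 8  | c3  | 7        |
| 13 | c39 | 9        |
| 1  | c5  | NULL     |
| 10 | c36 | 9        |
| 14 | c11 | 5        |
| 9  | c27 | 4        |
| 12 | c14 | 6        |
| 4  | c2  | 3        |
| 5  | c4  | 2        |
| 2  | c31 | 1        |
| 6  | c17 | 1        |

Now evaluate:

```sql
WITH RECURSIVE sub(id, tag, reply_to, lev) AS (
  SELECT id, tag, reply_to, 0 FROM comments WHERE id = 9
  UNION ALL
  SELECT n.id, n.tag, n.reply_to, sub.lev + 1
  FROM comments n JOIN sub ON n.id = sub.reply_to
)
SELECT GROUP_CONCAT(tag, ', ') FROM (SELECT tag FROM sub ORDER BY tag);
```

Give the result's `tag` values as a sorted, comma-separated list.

Base: id=9 (c27), reply_to=4, lev 0.
Iteration 1: join on id=4 -> c2 (id 4, reply_to=3, lev 1).
Iteration 2: join on id=3 -> c6 (id 3, reply_to=1, lev 2).
Iteration 3: join on id=1 -> c5 (id 1, reply_to=NULL, lev 3).
Iteration 4: reply_to is NULL; no match; recursion stops.

c2, c27, c5, c6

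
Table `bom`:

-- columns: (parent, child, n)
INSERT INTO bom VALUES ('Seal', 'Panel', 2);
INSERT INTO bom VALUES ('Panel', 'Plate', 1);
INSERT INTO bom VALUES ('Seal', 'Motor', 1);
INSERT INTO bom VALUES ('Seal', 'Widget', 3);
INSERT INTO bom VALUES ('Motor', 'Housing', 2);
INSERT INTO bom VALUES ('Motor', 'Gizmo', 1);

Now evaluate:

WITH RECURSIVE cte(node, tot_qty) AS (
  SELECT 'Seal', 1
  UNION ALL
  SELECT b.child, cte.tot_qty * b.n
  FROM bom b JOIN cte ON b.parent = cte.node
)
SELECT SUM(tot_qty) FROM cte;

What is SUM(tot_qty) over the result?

Base: (Seal, tot_qty=1).
Iteration 1: components of {Seal} -> Motor = 1*1 = 1, Panel = 1*2 = 2, Widget = 1*3 = 3.
Iteration 2: components of {Motor,Panel,Widget} -> Gizmo = 1*1 = 1, Housing = 1*2 = 2, Plate = 2*1 = 2.
Iteration 3: no further components; recursion stops.
SUM(tot_qty) = 1 + 2 + 1 + 3 + 2 + 2 + 1 = 12.

12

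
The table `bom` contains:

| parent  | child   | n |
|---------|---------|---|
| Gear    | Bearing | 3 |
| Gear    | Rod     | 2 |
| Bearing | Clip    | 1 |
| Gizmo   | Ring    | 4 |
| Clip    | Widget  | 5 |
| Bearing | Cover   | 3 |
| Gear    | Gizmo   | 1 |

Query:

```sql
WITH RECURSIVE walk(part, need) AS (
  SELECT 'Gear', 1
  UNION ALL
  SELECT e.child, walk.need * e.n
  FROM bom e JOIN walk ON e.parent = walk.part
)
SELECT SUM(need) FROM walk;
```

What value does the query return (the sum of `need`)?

38

Base: (Gear, need=1).
Iteration 1: components of {Gear} -> Bearing = 1*3 = 3, Gizmo = 1*1 = 1, Rod = 1*2 = 2.
Iteration 2: components of {Bearing,Gizmo,Rod} -> Clip = 3*1 = 3, Cover = 3*3 = 9, Ring = 1*4 = 4.
Iteration 3: components of {Clip,Cover,Ring} -> Widget = 3*5 = 15.
Iteration 4: no further components; recursion stops.
SUM(need) = 1 + 3 + 1 + 2 + 3 + 9 + 4 + 15 = 38.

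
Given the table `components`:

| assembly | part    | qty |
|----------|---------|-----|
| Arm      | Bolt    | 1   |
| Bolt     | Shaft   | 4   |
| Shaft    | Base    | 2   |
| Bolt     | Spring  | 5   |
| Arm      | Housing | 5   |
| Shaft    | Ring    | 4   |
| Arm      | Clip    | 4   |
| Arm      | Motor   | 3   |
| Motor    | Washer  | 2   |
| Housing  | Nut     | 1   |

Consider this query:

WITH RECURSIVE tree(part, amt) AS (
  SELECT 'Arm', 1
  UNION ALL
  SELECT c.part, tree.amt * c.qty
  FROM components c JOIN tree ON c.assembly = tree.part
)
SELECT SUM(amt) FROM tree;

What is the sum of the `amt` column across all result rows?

58

Base: (Arm, amt=1).
Iteration 1: components of {Arm} -> Bolt = 1*1 = 1, Clip = 1*4 = 4, Housing = 1*5 = 5, Motor = 1*3 = 3.
Iteration 2: components of {Bolt,Clip,Housing,Motor} -> Nut = 5*1 = 5, Shaft = 1*4 = 4, Spring = 1*5 = 5, Washer = 3*2 = 6.
Iteration 3: components of {Nut,Shaft,Spring,Washer} -> Base = 4*2 = 8, Ring = 4*4 = 16.
Iteration 4: no further components; recursion stops.
SUM(amt) = 1 + 1 + 5 + 4 + 3 + 4 + 5 + 5 + 6 + 8 + 16 = 58.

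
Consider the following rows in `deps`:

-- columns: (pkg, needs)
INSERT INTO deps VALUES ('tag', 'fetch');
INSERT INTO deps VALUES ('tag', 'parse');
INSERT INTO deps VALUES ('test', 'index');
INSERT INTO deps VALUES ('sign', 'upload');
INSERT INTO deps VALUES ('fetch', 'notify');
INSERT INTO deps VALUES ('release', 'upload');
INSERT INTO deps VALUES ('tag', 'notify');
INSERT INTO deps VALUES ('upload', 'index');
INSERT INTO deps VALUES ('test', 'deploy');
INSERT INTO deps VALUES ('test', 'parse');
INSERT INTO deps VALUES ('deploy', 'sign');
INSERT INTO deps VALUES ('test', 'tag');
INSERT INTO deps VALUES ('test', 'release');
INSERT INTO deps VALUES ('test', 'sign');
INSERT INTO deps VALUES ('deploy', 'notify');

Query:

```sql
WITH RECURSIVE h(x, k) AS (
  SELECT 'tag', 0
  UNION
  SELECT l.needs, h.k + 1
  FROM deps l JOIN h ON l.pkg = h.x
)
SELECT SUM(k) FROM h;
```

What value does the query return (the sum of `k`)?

5

Base: (tag, k=0).
Iteration 1: edges from {tag} -> (fetch, k=1), (notify, k=1), (parse, k=1).
Iteration 2: edges from {fetch,notify,parse} -> (notify, k=2).
Iteration 3: no outgoing edges from {notify}; recursion stops.
SUM(k) = 0 + 1 + 1 + 1 + 2 = 5.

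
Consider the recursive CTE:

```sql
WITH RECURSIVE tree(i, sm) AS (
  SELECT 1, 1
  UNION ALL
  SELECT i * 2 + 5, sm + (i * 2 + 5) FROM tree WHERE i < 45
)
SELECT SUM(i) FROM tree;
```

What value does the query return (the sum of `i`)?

Base: i=1, sm=1.
Iteration 1: 1 < 45 holds -> i = 1 * 2 + 5 = 7, sm = 1 + 7 = 8.
Iteration 2: 7 < 45 holds -> i = 7 * 2 + 5 = 19, sm = 8 + 19 = 27.
Iteration 3: 19 < 45 holds -> i = 19 * 2 + 5 = 43, sm = 27 + 43 = 70.
Iteration 4: 43 < 45 holds -> i = 43 * 2 + 5 = 91, sm = 70 + 91 = 161.
Iteration 5: 91 < 45 fails; recursion stops.
SUM(i) = 1 + 7 + 19 + 43 + 91 = 161.

161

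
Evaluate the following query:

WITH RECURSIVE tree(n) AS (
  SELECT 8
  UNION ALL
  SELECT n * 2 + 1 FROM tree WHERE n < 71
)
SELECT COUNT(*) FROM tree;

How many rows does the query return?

Base: n=8.
Iteration 1: 8 < 71 holds -> n = 8 * 2 + 1 = 17.
Iteration 2: 17 < 71 holds -> n = 17 * 2 + 1 = 35.
Iteration 3: 35 < 71 holds -> n = 35 * 2 + 1 = 71.
Iteration 4: 71 < 71 fails; recursion stops.
Total rows emitted: 4.

4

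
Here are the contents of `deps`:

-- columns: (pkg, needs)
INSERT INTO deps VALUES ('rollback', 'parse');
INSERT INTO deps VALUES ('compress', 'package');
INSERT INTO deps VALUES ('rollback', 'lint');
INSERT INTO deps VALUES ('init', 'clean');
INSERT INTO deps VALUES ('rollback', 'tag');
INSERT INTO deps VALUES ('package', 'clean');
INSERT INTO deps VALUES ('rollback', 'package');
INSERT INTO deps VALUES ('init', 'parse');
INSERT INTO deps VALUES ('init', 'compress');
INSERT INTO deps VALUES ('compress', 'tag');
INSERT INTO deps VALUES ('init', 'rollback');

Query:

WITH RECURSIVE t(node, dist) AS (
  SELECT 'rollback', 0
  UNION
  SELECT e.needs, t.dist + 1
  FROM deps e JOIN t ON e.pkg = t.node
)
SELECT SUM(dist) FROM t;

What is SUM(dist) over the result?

6

Base: (rollback, dist=0).
Iteration 1: edges from {rollback} -> (lint, dist=1), (package, dist=1), (parse, dist=1), (tag, dist=1).
Iteration 2: edges from {lint,package,parse,tag} -> (clean, dist=2).
Iteration 3: no outgoing edges from {clean}; recursion stops.
SUM(dist) = 0 + 1 + 1 + 1 + 1 + 2 = 6.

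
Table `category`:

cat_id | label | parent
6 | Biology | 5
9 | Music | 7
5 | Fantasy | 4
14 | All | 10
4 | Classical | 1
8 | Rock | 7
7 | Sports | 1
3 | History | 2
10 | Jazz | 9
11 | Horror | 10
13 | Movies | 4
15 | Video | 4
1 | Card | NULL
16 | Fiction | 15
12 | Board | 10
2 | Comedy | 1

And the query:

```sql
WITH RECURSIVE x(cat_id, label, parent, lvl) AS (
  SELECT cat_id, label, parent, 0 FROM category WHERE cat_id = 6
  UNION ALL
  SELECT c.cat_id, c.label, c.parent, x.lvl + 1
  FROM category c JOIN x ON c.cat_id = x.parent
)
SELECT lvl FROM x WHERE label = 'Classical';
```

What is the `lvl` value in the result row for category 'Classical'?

2

Base: cat_id=6 (Biology), parent=5, lvl 0.
Iteration 1: join on cat_id=5 -> Fantasy (id 5, parent=4, lvl 1).
Iteration 2: join on cat_id=4 -> Classical (id 4, parent=1, lvl 2).
Iteration 3: join on cat_id=1 -> Card (id 1, parent=NULL, lvl 3).
Iteration 4: parent is NULL; no match; recursion stops.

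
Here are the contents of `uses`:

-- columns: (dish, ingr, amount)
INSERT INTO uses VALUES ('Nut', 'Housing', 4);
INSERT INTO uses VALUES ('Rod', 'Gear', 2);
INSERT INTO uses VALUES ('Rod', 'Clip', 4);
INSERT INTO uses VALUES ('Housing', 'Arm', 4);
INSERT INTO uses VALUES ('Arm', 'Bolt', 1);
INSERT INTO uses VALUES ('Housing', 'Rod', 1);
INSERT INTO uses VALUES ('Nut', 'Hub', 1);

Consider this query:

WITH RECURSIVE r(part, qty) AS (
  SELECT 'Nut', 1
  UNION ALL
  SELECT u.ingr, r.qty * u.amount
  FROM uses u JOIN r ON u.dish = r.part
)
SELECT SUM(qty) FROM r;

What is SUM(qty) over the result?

66

Base: (Nut, qty=1).
Iteration 1: components of {Nut} -> Housing = 1*4 = 4, Hub = 1*1 = 1.
Iteration 2: components of {Housing,Hub} -> Arm = 4*4 = 16, Rod = 4*1 = 4.
Iteration 3: components of {Arm,Rod} -> Bolt = 16*1 = 16, Clip = 4*4 = 16, Gear = 4*2 = 8.
Iteration 4: no further components; recursion stops.
SUM(qty) = 1 + 1 + 4 + 4 + 16 + 16 + 8 + 16 = 66.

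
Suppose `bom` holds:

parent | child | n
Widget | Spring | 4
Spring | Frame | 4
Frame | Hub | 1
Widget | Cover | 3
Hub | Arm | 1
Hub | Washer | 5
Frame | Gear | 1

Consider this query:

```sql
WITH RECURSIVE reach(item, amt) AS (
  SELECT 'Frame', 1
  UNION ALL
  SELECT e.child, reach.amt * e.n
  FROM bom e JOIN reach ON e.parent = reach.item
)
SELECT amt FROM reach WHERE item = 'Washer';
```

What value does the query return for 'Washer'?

5

Base: (Frame, amt=1).
Iteration 1: components of {Frame} -> Gear = 1*1 = 1, Hub = 1*1 = 1.
Iteration 2: components of {Gear,Hub} -> Arm = 1*1 = 1, Washer = 1*5 = 5.
Iteration 3: no further components; recursion stops.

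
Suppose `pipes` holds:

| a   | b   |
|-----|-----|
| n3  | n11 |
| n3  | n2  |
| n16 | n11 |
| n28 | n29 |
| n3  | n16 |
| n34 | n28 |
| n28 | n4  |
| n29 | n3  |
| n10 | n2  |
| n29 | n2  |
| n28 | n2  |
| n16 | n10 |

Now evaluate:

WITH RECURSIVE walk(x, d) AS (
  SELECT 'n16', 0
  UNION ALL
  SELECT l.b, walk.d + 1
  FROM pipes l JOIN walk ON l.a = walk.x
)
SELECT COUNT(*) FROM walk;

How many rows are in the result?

Base: (n16, d=0).
Iteration 1: edges from {n16} -> (n10, d=1), (n11, d=1).
Iteration 2: edges from {n10,n11} -> (n2, d=2).
Iteration 3: no outgoing edges from {n2}; recursion stops.
Total rows emitted: 4.

4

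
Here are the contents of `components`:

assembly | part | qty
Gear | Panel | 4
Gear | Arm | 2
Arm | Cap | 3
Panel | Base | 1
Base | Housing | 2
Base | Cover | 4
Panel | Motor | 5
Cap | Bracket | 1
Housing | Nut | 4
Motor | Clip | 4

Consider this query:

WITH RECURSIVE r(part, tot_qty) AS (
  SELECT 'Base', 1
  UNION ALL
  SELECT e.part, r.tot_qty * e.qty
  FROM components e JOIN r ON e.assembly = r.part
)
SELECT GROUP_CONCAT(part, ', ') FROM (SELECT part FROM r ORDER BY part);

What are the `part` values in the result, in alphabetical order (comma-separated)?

Base: (Base, tot_qty=1).
Iteration 1: components of {Base} -> Cover = 1*4 = 4, Housing = 1*2 = 2.
Iteration 2: components of {Cover,Housing} -> Nut = 2*4 = 8.
Iteration 3: no further components; recursion stops.

Base, Cover, Housing, Nut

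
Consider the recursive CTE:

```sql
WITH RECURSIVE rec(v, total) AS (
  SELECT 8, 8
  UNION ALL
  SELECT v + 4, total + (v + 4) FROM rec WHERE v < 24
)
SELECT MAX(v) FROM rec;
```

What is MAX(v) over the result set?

24

Base: v=8, total=8.
Iteration 1: 8 < 24 holds -> v = 8 + 4 = 12, total = 8 + 12 = 20.
Iteration 2: 12 < 24 holds -> v = 12 + 4 = 16, total = 20 + 16 = 36.
Iteration 3: 16 < 24 holds -> v = 16 + 4 = 20, total = 36 + 20 = 56.
Iteration 4: 20 < 24 holds -> v = 20 + 4 = 24, total = 56 + 24 = 80.
Iteration 5: 24 < 24 fails; recursion stops.
v values: 8, 12, 16, 20, 24; the maximum is 24.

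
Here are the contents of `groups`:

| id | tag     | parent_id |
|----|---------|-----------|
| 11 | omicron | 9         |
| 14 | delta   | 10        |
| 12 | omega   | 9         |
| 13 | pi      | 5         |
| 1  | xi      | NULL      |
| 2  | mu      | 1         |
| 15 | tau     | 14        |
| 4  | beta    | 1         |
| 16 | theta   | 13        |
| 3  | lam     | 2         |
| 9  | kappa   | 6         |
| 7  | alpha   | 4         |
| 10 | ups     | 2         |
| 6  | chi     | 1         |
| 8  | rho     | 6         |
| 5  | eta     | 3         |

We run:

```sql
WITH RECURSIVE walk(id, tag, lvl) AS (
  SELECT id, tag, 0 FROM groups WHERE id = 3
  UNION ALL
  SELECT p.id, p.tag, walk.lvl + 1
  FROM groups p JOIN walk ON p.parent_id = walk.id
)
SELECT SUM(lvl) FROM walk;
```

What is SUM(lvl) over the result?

6

Base: id=3 (lam) at lvl 0.
Iteration 1: rows with parent_id in {3} -> eta (id 5, lvl 1).
Iteration 2: rows with parent_id in {5} -> pi (id 13, lvl 2).
Iteration 3: rows with parent_id in {13} -> theta (id 16, lvl 3).
Iteration 4: no rows with parent_id in {16}; recursion stops.
SUM(lvl) = 0 + 1 + 2 + 3 = 6.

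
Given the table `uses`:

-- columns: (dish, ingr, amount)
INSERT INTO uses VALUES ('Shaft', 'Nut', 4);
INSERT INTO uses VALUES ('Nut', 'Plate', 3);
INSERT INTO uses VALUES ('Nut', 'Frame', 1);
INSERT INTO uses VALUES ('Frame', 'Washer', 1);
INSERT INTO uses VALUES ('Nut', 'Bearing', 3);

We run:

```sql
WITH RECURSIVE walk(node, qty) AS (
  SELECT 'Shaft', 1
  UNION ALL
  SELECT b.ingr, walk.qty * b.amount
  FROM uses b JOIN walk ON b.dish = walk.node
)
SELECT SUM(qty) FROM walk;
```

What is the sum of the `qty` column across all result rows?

Base: (Shaft, qty=1).
Iteration 1: components of {Shaft} -> Nut = 1*4 = 4.
Iteration 2: components of {Nut} -> Bearing = 4*3 = 12, Frame = 4*1 = 4, Plate = 4*3 = 12.
Iteration 3: components of {Bearing,Frame,Plate} -> Washer = 4*1 = 4.
Iteration 4: no further components; recursion stops.
SUM(qty) = 1 + 4 + 12 + 4 + 12 + 4 = 37.

37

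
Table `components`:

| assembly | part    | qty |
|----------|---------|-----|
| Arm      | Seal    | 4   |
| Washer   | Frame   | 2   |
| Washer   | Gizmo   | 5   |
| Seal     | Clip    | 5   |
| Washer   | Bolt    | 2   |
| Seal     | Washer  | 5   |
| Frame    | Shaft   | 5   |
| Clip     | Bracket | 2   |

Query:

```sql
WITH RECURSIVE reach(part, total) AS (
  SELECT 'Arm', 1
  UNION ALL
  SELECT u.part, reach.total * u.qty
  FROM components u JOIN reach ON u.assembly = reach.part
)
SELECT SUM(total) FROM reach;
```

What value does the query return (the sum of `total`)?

465

Base: (Arm, total=1).
Iteration 1: components of {Arm} -> Seal = 1*4 = 4.
Iteration 2: components of {Seal} -> Clip = 4*5 = 20, Washer = 4*5 = 20.
Iteration 3: components of {Clip,Washer} -> Bolt = 20*2 = 40, Bracket = 20*2 = 40, Frame = 20*2 = 40, Gizmo = 20*5 = 100.
Iteration 4: components of {Bolt,Bracket,Frame,Gizmo} -> Shaft = 40*5 = 200.
Iteration 5: no further components; recursion stops.
SUM(total) = 1 + 4 + 20 + 20 + 100 + 40 + 40 + 40 + 200 = 465.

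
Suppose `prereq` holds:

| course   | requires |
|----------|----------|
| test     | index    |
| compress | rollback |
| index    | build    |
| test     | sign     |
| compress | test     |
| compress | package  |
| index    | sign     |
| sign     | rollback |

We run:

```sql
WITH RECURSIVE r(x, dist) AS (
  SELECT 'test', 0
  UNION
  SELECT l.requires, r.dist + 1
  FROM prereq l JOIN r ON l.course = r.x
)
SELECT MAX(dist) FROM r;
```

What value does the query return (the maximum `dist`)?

3

Base: (test, dist=0).
Iteration 1: edges from {test} -> (index, dist=1), (sign, dist=1).
Iteration 2: edges from {index,sign} -> (build, dist=2), (rollback, dist=2), (sign, dist=2).
Iteration 3: edges from {build,rollback,sign} -> (rollback, dist=3).
Iteration 4: no outgoing edges from {rollback}; recursion stops.
dist values: 0, 1, 1, 2, 2, 2, 3; the maximum is 3.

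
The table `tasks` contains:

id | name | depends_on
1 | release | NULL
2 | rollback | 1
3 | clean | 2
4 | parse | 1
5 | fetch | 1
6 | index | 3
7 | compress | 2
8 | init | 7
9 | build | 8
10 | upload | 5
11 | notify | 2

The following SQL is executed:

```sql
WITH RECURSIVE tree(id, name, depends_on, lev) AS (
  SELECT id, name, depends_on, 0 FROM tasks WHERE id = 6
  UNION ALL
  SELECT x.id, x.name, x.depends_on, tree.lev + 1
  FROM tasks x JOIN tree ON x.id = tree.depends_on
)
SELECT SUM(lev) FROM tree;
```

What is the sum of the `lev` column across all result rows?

Base: id=6 (index), depends_on=3, lev 0.
Iteration 1: join on id=3 -> clean (id 3, depends_on=2, lev 1).
Iteration 2: join on id=2 -> rollback (id 2, depends_on=1, lev 2).
Iteration 3: join on id=1 -> release (id 1, depends_on=NULL, lev 3).
Iteration 4: depends_on is NULL; no match; recursion stops.
SUM(lev) = 0 + 1 + 2 + 3 = 6.

6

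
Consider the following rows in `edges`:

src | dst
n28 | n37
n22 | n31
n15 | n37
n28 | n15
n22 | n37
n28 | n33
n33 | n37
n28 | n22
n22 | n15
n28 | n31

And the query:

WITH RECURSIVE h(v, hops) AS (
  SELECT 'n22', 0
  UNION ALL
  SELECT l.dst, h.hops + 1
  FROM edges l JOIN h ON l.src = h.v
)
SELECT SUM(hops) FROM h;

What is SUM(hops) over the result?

5

Base: (n22, hops=0).
Iteration 1: edges from {n22} -> (n15, hops=1), (n31, hops=1), (n37, hops=1).
Iteration 2: edges from {n15,n31,n37} -> (n37, hops=2).
Iteration 3: no outgoing edges from {n37}; recursion stops.
SUM(hops) = 0 + 1 + 1 + 1 + 2 = 5.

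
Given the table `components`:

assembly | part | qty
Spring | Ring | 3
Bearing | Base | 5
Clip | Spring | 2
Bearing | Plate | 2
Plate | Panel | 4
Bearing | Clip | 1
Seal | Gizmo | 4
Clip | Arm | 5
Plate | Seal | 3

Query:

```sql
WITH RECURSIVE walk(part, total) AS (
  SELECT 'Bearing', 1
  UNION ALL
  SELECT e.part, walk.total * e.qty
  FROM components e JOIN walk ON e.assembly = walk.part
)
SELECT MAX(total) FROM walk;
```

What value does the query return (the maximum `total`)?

Base: (Bearing, total=1).
Iteration 1: components of {Bearing} -> Base = 1*5 = 5, Clip = 1*1 = 1, Plate = 1*2 = 2.
Iteration 2: components of {Base,Clip,Plate} -> Arm = 1*5 = 5, Panel = 2*4 = 8, Seal = 2*3 = 6, Spring = 1*2 = 2.
Iteration 3: components of {Arm,Panel,Seal,Spring} -> Gizmo = 6*4 = 24, Ring = 2*3 = 6.
Iteration 4: no further components; recursion stops.
total values: 1, 2, 1, 5, 8, 6, 5, 2, 24, 6; the maximum is 24.

24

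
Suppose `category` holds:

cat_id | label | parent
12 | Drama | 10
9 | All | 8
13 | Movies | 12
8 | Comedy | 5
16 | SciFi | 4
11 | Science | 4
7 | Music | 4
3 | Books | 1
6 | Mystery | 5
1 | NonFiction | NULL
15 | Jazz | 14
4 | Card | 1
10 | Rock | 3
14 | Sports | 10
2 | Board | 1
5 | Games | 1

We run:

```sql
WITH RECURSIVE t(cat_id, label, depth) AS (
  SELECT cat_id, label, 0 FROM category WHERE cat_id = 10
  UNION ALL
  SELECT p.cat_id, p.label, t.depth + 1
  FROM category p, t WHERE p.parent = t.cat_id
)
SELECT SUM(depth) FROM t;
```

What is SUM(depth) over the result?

6

Base: cat_id=10 (Rock) at depth 0.
Iteration 1: rows with parent in {10} -> Drama (id 12, depth 1), Sports (id 14, depth 1).
Iteration 2: rows with parent in {12,14} -> Movies (id 13, depth 2), Jazz (id 15, depth 2).
Iteration 3: no rows with parent in {13,15}; recursion stops.
SUM(depth) = 0 + 1 + 1 + 2 + 2 = 6.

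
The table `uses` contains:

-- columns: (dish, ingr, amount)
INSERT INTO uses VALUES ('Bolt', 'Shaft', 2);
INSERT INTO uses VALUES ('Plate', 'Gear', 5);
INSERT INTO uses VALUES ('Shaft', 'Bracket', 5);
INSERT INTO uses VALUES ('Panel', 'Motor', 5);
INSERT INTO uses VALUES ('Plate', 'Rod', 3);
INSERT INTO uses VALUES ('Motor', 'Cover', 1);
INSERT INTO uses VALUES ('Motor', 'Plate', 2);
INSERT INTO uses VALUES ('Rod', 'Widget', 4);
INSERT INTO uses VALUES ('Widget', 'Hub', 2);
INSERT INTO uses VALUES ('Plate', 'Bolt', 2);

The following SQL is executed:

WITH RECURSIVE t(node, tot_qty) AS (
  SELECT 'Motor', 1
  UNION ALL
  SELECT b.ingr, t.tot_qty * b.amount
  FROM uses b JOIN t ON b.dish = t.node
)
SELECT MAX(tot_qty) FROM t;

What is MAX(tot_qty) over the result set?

48

Base: (Motor, tot_qty=1).
Iteration 1: components of {Motor} -> Cover = 1*1 = 1, Plate = 1*2 = 2.
Iteration 2: components of {Cover,Plate} -> Bolt = 2*2 = 4, Gear = 2*5 = 10, Rod = 2*3 = 6.
Iteration 3: components of {Bolt,Gear,Rod} -> Shaft = 4*2 = 8, Widget = 6*4 = 24.
Iteration 4: components of {Shaft,Widget} -> Bracket = 8*5 = 40, Hub = 24*2 = 48.
Iteration 5: no further components; recursion stops.
tot_qty values: 1, 2, 1, 4, 6, 10, 8, 24, 40, 48; the maximum is 48.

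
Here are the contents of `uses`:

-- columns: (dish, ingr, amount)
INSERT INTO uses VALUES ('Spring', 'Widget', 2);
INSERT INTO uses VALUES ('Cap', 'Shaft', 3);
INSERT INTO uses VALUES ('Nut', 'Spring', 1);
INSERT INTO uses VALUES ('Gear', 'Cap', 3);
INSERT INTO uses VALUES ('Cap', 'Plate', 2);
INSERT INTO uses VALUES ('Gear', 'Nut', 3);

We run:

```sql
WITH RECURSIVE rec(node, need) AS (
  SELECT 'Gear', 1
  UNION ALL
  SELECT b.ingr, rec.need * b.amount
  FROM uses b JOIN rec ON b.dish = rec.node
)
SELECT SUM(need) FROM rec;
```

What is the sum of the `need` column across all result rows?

Base: (Gear, need=1).
Iteration 1: components of {Gear} -> Cap = 1*3 = 3, Nut = 1*3 = 3.
Iteration 2: components of {Cap,Nut} -> Plate = 3*2 = 6, Shaft = 3*3 = 9, Spring = 3*1 = 3.
Iteration 3: components of {Plate,Shaft,Spring} -> Widget = 3*2 = 6.
Iteration 4: no further components; recursion stops.
SUM(need) = 1 + 3 + 3 + 3 + 9 + 6 + 6 = 31.

31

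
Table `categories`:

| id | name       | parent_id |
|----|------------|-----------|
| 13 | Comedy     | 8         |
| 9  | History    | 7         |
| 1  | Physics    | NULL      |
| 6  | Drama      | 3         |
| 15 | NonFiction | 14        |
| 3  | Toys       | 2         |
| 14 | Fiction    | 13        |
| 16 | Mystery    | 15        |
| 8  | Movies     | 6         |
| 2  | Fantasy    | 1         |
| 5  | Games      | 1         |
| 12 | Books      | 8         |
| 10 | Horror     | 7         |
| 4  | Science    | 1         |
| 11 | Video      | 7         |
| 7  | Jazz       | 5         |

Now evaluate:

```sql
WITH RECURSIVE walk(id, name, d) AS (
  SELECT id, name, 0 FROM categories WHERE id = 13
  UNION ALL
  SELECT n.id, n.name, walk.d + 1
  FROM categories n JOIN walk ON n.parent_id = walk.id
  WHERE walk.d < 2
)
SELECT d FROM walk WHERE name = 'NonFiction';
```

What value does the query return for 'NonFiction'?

2

Base: id=13 (Comedy) at d 0.
Iteration 1: rows with parent_id in {13} -> Fiction (id 14, d 1).
Iteration 2: rows with parent_id in {14} -> NonFiction (id 15, d 2).
Iteration 3: d < 2 fails for all current rows; recursion stops.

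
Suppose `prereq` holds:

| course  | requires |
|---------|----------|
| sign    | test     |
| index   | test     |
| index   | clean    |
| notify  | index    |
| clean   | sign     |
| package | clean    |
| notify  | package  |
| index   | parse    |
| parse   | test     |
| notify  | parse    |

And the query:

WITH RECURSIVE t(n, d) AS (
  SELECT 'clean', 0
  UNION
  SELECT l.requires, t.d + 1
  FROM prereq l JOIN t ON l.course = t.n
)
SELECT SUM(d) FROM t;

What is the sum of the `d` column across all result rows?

Base: (clean, d=0).
Iteration 1: edges from {clean} -> (sign, d=1).
Iteration 2: edges from {sign} -> (test, d=2).
Iteration 3: no outgoing edges from {test}; recursion stops.
SUM(d) = 0 + 1 + 2 = 3.

3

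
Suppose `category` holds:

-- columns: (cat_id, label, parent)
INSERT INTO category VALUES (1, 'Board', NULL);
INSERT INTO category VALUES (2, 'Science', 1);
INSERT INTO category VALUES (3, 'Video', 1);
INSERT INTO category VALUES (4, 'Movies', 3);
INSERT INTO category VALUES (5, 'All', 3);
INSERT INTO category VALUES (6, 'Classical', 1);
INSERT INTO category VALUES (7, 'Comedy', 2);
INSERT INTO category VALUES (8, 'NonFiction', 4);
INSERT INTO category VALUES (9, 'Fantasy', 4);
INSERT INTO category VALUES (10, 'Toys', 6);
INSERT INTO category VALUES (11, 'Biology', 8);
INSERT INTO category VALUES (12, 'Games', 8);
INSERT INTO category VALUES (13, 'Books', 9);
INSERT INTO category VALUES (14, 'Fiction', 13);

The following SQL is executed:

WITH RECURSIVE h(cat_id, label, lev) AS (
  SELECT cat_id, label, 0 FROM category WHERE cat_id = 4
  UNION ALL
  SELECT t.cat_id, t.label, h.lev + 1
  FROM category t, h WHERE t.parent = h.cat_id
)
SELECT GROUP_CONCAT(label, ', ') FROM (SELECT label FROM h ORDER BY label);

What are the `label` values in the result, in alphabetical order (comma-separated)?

Biology, Books, Fantasy, Fiction, Games, Movies, NonFiction

Base: cat_id=4 (Movies) at lev 0.
Iteration 1: rows with parent in {4} -> NonFiction (id 8, lev 1), Fantasy (id 9, lev 1).
Iteration 2: rows with parent in {8,9} -> Biology (id 11, lev 2), Games (id 12, lev 2), Books (id 13, lev 2).
Iteration 3: rows with parent in {11,12,13} -> Fiction (id 14, lev 3).
Iteration 4: no rows with parent in {14}; recursion stops.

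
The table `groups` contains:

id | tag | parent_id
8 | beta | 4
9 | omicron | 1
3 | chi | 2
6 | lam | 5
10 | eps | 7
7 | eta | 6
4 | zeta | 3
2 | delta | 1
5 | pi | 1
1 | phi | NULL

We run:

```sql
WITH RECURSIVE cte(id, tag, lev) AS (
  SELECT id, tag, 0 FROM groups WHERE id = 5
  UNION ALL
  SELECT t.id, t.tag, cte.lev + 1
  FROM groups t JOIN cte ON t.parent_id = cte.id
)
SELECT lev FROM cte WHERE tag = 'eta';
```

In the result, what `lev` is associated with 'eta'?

2

Base: id=5 (pi) at lev 0.
Iteration 1: rows with parent_id in {5} -> lam (id 6, lev 1).
Iteration 2: rows with parent_id in {6} -> eta (id 7, lev 2).
Iteration 3: rows with parent_id in {7} -> eps (id 10, lev 3).
Iteration 4: no rows with parent_id in {10}; recursion stops.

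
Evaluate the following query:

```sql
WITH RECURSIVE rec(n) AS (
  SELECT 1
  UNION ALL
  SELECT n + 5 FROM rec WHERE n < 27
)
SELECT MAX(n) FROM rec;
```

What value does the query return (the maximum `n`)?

Base: n=1.
Iteration 1: 1 < 27 holds -> n = 1 + 5 = 6.
Iteration 2: 6 < 27 holds -> n = 6 + 5 = 11.
Iteration 3: 11 < 27 holds -> n = 11 + 5 = 16.
Iteration 4: 16 < 27 holds -> n = 16 + 5 = 21.
Iteration 5: 21 < 27 holds -> n = 21 + 5 = 26.
Iteration 6: 26 < 27 holds -> n = 26 + 5 = 31.
Iteration 7: 31 < 27 fails; recursion stops.
n values: 1, 6, 11, 16, 21, 26, 31; the maximum is 31.

31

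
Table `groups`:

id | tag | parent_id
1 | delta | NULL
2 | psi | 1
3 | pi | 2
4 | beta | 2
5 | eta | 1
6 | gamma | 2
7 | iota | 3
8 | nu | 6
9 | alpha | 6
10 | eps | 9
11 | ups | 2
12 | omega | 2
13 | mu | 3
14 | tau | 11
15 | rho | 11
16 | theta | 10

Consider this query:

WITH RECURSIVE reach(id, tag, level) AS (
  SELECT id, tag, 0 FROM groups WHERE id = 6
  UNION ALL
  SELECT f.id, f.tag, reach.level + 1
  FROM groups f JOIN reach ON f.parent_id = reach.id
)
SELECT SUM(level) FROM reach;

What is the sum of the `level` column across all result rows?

7

Base: id=6 (gamma) at level 0.
Iteration 1: rows with parent_id in {6} -> nu (id 8, level 1), alpha (id 9, level 1).
Iteration 2: rows with parent_id in {8,9} -> eps (id 10, level 2).
Iteration 3: rows with parent_id in {10} -> theta (id 16, level 3).
Iteration 4: no rows with parent_id in {16}; recursion stops.
SUM(level) = 0 + 1 + 1 + 2 + 3 = 7.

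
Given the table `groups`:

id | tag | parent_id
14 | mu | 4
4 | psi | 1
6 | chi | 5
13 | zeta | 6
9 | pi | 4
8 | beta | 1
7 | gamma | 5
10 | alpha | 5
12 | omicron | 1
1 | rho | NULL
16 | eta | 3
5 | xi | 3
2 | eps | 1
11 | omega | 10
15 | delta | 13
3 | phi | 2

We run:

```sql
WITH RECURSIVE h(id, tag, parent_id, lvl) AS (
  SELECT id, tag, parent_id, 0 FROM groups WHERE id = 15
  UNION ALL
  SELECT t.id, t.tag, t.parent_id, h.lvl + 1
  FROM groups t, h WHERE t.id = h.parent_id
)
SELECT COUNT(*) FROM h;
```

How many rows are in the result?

7

Base: id=15 (delta), parent_id=13, lvl 0.
Iteration 1: join on id=13 -> zeta (id 13, parent_id=6, lvl 1).
Iteration 2: join on id=6 -> chi (id 6, parent_id=5, lvl 2).
Iteration 3: join on id=5 -> xi (id 5, parent_id=3, lvl 3).
Iteration 4: join on id=3 -> phi (id 3, parent_id=2, lvl 4).
Iteration 5: join on id=2 -> eps (id 2, parent_id=1, lvl 5).
Iteration 6: join on id=1 -> rho (id 1, parent_id=NULL, lvl 6).
Iteration 7: parent_id is NULL; no match; recursion stops.
Total rows emitted: 7.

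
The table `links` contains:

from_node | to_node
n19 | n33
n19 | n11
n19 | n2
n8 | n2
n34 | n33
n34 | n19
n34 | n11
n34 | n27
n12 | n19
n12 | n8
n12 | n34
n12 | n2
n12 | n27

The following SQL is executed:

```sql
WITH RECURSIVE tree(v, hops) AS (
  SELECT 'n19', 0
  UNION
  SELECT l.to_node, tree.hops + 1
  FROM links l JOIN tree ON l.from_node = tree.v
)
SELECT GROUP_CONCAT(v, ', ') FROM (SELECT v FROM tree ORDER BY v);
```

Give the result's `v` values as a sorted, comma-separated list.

Base: (n19, hops=0).
Iteration 1: edges from {n19} -> (n11, hops=1), (n2, hops=1), (n33, hops=1).
Iteration 2: no outgoing edges from {n11,n2,n33}; recursion stops.

n11, n19, n2, n33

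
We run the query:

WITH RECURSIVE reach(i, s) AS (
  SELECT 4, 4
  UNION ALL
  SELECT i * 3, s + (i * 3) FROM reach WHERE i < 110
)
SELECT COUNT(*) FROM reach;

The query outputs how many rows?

5

Base: i=4, s=4.
Iteration 1: 4 < 110 holds -> i = 4 * 3 = 12, s = 4 + 12 = 16.
Iteration 2: 12 < 110 holds -> i = 12 * 3 = 36, s = 16 + 36 = 52.
Iteration 3: 36 < 110 holds -> i = 36 * 3 = 108, s = 52 + 108 = 160.
Iteration 4: 108 < 110 holds -> i = 108 * 3 = 324, s = 160 + 324 = 484.
Iteration 5: 324 < 110 fails; recursion stops.
Total rows emitted: 5.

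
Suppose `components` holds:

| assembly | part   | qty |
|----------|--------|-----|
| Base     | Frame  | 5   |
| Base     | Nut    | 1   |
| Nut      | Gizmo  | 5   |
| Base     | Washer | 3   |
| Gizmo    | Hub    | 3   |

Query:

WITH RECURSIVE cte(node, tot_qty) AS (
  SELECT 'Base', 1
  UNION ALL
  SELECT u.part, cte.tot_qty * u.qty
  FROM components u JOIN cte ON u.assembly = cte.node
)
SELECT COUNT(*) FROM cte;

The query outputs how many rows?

Base: (Base, tot_qty=1).
Iteration 1: components of {Base} -> Frame = 1*5 = 5, Nut = 1*1 = 1, Washer = 1*3 = 3.
Iteration 2: components of {Frame,Nut,Washer} -> Gizmo = 1*5 = 5.
Iteration 3: components of {Gizmo} -> Hub = 5*3 = 15.
Iteration 4: no further components; recursion stops.
Total rows emitted: 6.

6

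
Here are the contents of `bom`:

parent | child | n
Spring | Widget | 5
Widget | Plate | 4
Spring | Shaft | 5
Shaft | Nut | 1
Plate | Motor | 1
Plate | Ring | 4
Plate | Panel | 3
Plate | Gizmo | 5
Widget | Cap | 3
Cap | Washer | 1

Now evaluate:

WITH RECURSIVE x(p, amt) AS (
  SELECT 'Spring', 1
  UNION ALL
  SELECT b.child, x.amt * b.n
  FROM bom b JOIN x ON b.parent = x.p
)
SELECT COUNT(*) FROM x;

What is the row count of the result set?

Base: (Spring, amt=1).
Iteration 1: components of {Spring} -> Shaft = 1*5 = 5, Widget = 1*5 = 5.
Iteration 2: components of {Shaft,Widget} -> Cap = 5*3 = 15, Nut = 5*1 = 5, Plate = 5*4 = 20.
Iteration 3: components of {Cap,Nut,Plate} -> Gizmo = 20*5 = 100, Motor = 20*1 = 20, Panel = 20*3 = 60, Ring = 20*4 = 80, Washer = 15*1 = 15.
Iteration 4: no further components; recursion stops.
Total rows emitted: 11.

11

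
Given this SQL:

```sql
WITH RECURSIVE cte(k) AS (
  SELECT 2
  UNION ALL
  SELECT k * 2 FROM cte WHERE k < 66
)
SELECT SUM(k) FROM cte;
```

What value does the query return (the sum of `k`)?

Base: k=2.
Iteration 1: 2 < 66 holds -> k = 2 * 2 = 4.
Iteration 2: 4 < 66 holds -> k = 4 * 2 = 8.
Iteration 3: 8 < 66 holds -> k = 8 * 2 = 16.
Iteration 4: 16 < 66 holds -> k = 16 * 2 = 32.
Iteration 5: 32 < 66 holds -> k = 32 * 2 = 64.
Iteration 6: 64 < 66 holds -> k = 64 * 2 = 128.
Iteration 7: 128 < 66 fails; recursion stops.
SUM(k) = 2 + 4 + 8 + 16 + 32 + 64 + 128 = 254.

254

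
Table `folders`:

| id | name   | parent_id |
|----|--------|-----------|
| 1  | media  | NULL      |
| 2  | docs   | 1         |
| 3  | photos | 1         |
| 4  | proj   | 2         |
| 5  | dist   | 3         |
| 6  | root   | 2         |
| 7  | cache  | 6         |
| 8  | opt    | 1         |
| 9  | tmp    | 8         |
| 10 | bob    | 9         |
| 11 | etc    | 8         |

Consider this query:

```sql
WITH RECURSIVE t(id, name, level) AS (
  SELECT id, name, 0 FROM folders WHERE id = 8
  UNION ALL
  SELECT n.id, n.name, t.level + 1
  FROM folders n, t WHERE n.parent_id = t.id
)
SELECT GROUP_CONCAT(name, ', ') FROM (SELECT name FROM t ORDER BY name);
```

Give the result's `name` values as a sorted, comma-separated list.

bob, etc, opt, tmp

Base: id=8 (opt) at level 0.
Iteration 1: rows with parent_id in {8} -> tmp (id 9, level 1), etc (id 11, level 1).
Iteration 2: rows with parent_id in {9,11} -> bob (id 10, level 2).
Iteration 3: no rows with parent_id in {10}; recursion stops.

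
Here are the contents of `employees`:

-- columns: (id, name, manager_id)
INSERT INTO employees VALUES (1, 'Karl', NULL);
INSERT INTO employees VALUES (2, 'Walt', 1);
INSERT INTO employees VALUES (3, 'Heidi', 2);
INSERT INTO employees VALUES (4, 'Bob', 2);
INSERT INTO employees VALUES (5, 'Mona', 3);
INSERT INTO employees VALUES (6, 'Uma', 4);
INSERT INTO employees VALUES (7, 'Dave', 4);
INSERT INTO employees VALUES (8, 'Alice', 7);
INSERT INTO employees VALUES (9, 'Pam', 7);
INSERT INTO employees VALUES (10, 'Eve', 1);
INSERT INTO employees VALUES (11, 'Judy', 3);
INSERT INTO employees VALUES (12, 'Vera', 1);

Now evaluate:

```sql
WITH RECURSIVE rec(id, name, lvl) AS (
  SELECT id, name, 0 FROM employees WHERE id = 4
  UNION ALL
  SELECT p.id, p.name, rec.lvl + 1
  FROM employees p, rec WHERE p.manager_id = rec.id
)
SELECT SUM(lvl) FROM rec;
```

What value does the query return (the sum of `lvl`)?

6

Base: id=4 (Bob) at lvl 0.
Iteration 1: rows with manager_id in {4} -> Uma (id 6, lvl 1), Dave (id 7, lvl 1).
Iteration 2: rows with manager_id in {6,7} -> Alice (id 8, lvl 2), Pam (id 9, lvl 2).
Iteration 3: no rows with manager_id in {8,9}; recursion stops.
SUM(lvl) = 0 + 1 + 1 + 2 + 2 = 6.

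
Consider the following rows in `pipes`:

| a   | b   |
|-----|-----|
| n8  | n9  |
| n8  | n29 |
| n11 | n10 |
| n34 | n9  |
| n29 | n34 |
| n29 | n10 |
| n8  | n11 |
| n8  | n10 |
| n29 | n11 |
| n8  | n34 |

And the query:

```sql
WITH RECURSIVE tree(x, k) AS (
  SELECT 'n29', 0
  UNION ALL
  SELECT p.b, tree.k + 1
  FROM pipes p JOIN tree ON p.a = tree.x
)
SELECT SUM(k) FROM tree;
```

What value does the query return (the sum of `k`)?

Base: (n29, k=0).
Iteration 1: edges from {n29} -> (n10, k=1), (n11, k=1), (n34, k=1).
Iteration 2: edges from {n10,n11,n34} -> (n10, k=2), (n9, k=2).
Iteration 3: no outgoing edges from {n10,n9}; recursion stops.
SUM(k) = 0 + 1 + 1 + 1 + 2 + 2 = 7.

7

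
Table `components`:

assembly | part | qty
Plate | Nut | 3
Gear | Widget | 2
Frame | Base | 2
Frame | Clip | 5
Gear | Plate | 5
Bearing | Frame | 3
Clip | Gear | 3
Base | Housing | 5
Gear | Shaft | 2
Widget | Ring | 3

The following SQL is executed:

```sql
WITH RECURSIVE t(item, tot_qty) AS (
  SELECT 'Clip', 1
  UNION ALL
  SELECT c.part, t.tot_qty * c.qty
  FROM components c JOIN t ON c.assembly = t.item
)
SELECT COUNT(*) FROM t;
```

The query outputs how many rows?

7

Base: (Clip, tot_qty=1).
Iteration 1: components of {Clip} -> Gear = 1*3 = 3.
Iteration 2: components of {Gear} -> Plate = 3*5 = 15, Shaft = 3*2 = 6, Widget = 3*2 = 6.
Iteration 3: components of {Plate,Shaft,Widget} -> Nut = 15*3 = 45, Ring = 6*3 = 18.
Iteration 4: no further components; recursion stops.
Total rows emitted: 7.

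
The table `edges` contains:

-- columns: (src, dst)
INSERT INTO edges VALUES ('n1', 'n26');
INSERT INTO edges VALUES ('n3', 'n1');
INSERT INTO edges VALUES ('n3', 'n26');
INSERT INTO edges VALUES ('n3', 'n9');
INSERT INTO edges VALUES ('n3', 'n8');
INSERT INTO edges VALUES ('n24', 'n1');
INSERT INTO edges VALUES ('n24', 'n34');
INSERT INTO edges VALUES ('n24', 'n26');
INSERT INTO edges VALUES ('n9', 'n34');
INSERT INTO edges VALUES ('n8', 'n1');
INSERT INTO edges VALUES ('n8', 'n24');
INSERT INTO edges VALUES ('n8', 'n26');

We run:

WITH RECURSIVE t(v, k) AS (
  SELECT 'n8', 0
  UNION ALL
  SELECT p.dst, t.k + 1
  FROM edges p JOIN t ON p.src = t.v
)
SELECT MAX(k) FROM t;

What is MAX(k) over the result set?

3

Base: (n8, k=0).
Iteration 1: edges from {n8} -> (n1, k=1), (n24, k=1), (n26, k=1).
Iteration 2: edges from {n1,n24,n26} -> (n1, k=2), (n26, k=2) x2, (n34, k=2). [UNION ALL keeps all 4 new rows, including repeats]
Iteration 3: edges from {n1,n26,n34} -> (n26, k=3).
Iteration 4: no outgoing edges from {n26}; recursion stops.
k values: 0, 1, 1, 1, 2, 2, 2, 2, 3; the maximum is 3.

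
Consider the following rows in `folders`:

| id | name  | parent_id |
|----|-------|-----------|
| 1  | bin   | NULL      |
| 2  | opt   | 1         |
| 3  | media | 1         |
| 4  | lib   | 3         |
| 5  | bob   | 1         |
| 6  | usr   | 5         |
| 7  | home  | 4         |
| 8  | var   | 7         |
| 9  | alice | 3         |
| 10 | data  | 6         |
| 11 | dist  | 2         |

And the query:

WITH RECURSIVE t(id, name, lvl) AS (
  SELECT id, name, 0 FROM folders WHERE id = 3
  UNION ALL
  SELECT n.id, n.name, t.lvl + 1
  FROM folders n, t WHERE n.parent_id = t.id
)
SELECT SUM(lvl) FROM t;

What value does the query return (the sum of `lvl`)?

7

Base: id=3 (media) at lvl 0.
Iteration 1: rows with parent_id in {3} -> lib (id 4, lvl 1), alice (id 9, lvl 1).
Iteration 2: rows with parent_id in {4,9} -> home (id 7, lvl 2).
Iteration 3: rows with parent_id in {7} -> var (id 8, lvl 3).
Iteration 4: no rows with parent_id in {8}; recursion stops.
SUM(lvl) = 0 + 1 + 1 + 2 + 3 = 7.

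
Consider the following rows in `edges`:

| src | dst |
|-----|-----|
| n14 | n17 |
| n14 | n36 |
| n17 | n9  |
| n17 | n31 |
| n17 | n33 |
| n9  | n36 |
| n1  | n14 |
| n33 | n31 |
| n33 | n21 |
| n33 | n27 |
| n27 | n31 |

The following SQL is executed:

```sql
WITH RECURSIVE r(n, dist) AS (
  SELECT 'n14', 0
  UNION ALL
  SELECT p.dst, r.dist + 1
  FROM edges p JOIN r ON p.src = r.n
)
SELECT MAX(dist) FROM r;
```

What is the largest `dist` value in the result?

Base: (n14, dist=0).
Iteration 1: edges from {n14} -> (n17, dist=1), (n36, dist=1).
Iteration 2: edges from {n17,n36} -> (n31, dist=2), (n33, dist=2), (n9, dist=2).
Iteration 3: edges from {n31,n33,n9} -> (n21, dist=3), (n27, dist=3), (n31, dist=3), (n36, dist=3).
Iteration 4: edges from {n21,n27,n31,n36} -> (n31, dist=4).
Iteration 5: no outgoing edges from {n31}; recursion stops.
dist values: 0, 1, 1, 2, 2, 2, 3, 3, 3, 3, 4; the maximum is 4.

4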